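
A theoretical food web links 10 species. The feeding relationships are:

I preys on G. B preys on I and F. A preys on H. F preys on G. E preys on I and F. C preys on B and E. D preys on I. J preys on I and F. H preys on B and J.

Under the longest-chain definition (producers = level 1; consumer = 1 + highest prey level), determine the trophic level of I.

Trophic level 2

G is a producer → level 1.
I eats G → level 2.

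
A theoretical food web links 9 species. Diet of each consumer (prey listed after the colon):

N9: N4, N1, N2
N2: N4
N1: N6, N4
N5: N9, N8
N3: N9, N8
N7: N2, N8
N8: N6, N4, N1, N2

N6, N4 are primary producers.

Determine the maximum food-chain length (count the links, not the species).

One longest chain: N6 → N1 → N9 → N5.
It has 4 species and 3 links.

3 links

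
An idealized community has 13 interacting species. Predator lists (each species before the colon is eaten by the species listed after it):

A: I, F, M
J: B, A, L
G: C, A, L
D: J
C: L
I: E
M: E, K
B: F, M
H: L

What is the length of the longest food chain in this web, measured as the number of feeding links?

4 links

One longest chain: D → J → A → I → E.
It has 5 species and 4 links.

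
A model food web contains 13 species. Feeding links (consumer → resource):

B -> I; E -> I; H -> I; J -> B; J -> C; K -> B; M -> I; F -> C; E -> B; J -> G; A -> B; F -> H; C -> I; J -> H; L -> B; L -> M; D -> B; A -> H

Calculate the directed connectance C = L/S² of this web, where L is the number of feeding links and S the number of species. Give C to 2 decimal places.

C = 0.11

The web has S = 13 species and L = 18 feeding links.
C = L / S² = 18 / 169 = 0.1065 ≈ 0.11.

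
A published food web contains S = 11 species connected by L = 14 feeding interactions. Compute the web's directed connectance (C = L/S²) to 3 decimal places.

The web has S = 11 species and L = 14 feeding links.
C = L / S² = 14 / 121 = 0.1157 ≈ 0.116.

C = 0.116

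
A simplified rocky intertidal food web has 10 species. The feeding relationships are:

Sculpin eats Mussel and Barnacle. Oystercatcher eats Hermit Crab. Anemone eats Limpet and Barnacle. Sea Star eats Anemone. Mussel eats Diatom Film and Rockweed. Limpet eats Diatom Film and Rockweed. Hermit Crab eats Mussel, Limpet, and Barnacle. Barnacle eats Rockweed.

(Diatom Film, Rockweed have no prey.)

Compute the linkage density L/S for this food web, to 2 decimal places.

L/S = 1.40

There are L = 14 links among S = 10 species.
L/S = 14/10 = 1.4000 ≈ 1.40.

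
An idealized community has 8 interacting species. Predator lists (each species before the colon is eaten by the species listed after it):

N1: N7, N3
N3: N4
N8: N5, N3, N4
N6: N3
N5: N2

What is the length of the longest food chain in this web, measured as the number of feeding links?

2 links

One longest chain: N8 → N5 → N2.
It has 3 species and 2 links.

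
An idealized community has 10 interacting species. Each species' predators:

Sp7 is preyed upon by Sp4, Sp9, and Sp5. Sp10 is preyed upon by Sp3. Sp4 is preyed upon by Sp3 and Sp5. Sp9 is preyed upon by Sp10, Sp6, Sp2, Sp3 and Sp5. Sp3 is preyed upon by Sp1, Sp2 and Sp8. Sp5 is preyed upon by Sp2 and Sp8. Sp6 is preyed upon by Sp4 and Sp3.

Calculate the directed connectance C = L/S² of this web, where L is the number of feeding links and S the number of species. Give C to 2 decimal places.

C = 0.18

The web has S = 10 species and L = 18 feeding links.
C = L / S² = 18 / 100 = 0.1800 ≈ 0.18.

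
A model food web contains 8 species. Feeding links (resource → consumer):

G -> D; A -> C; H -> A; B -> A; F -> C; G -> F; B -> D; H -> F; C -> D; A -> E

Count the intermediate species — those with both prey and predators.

3

Intermediate species (has both prey and predators): F, A, C.
Count: 3.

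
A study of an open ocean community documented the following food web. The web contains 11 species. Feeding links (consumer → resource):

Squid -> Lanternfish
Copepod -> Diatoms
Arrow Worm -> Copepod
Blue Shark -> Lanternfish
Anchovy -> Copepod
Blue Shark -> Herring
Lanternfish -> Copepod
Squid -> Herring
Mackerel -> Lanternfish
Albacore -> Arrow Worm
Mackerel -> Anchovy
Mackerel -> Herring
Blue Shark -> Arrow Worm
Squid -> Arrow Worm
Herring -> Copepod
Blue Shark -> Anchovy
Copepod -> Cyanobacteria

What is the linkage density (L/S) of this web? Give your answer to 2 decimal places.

There are L = 17 links among S = 11 species.
L/S = 17/11 = 1.5455 ≈ 1.55.

L/S = 1.55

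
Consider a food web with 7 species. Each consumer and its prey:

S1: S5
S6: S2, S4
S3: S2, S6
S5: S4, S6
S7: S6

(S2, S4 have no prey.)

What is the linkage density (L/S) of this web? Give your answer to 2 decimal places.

There are L = 8 links among S = 7 species.
L/S = 8/7 = 1.1429 ≈ 1.14.

L/S = 1.14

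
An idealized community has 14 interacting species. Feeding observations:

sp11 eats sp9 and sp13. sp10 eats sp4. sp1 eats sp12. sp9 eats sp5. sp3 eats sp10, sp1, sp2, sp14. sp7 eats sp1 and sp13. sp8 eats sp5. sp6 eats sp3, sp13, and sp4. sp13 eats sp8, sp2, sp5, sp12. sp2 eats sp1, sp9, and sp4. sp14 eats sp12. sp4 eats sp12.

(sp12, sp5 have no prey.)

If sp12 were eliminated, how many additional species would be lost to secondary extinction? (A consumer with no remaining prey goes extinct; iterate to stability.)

4

Remove sp12.
Round 1: sp14 (all prey gone), sp1 (all prey gone), sp4 (all prey gone) → extinct.
Round 2: sp10 (all prey gone) → extinct.
No further losses. Total secondary extinctions: 4.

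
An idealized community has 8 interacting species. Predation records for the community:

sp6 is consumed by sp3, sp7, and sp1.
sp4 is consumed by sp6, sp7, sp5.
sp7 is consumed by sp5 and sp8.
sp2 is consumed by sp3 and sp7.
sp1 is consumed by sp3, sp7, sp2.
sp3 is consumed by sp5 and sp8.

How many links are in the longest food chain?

5 links

One longest chain: sp4 → sp6 → sp1 → sp2 → sp7 → sp8.
It has 6 species and 5 links.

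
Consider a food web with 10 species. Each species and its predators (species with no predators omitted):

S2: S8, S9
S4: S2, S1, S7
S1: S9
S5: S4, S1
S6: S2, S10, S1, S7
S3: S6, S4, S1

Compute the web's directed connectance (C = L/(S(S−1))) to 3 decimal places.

C = 0.167

The web has S = 10 species and L = 15 feeding links.
C = L / (S(S−1)) = 15 / 90 = 0.1667 ≈ 0.167.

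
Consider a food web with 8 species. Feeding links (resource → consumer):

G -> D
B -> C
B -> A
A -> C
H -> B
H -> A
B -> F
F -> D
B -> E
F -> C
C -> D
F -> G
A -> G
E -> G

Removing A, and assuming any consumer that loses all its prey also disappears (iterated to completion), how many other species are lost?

Remove A.
Every predator of it retains at least one other prey: C still has B, F; G still has E, F.
No consumer loses all prey, so no secondary extinctions occur.

0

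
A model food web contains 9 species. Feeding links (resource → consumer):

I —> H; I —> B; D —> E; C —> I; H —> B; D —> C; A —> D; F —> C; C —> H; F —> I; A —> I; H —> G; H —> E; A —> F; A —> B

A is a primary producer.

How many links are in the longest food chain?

5 links

One longest chain: A → F → C → I → H → E.
It has 6 species and 5 links.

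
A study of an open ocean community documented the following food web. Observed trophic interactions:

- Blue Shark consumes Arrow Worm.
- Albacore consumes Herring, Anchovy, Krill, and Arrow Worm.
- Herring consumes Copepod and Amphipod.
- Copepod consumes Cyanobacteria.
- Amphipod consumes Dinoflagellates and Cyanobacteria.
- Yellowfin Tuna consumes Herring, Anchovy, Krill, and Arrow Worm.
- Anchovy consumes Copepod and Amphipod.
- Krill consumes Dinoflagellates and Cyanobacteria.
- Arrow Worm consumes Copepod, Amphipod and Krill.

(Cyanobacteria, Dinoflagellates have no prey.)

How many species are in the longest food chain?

One longest chain: Cyanobacteria → Krill → Arrow Worm → Blue Shark.
It has 4 species and 3 links.

4 species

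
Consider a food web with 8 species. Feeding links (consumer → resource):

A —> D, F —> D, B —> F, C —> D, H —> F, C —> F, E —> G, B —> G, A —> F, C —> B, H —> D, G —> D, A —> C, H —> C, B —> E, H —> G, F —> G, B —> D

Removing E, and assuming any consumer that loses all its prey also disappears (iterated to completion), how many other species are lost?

Remove E.
Every predator of it retains at least one other prey: B still has D, G, F.
No consumer loses all prey, so no secondary extinctions occur.

0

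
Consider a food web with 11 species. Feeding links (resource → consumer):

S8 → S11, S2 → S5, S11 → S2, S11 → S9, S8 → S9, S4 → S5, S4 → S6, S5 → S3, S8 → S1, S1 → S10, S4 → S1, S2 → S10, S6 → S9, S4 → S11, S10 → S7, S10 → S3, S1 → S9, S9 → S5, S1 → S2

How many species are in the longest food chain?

One longest chain: S8 → S1 → S2 → S10 → S7.
It has 5 species and 4 links.

5 species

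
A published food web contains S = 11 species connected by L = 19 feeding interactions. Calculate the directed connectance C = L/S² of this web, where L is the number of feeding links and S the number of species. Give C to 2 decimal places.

C = 0.16

The web has S = 11 species and L = 19 feeding links.
C = L / S² = 19 / 121 = 0.1570 ≈ 0.16.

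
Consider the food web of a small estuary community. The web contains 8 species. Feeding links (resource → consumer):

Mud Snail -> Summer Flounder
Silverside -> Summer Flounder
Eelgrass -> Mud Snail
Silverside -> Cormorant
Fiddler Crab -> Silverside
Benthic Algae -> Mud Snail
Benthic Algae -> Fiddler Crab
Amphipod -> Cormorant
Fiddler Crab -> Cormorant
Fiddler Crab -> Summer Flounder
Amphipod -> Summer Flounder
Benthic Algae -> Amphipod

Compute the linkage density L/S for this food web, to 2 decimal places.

L/S = 1.50

There are L = 12 links among S = 8 species.
L/S = 12/8 = 1.5000 ≈ 1.50.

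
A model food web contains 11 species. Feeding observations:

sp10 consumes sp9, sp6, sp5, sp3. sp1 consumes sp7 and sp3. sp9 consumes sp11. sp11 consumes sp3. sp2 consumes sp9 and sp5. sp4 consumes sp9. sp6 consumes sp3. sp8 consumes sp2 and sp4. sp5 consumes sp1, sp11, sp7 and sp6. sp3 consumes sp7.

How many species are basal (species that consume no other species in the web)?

Basal species (no prey listed): sp7.
Count: 1.

1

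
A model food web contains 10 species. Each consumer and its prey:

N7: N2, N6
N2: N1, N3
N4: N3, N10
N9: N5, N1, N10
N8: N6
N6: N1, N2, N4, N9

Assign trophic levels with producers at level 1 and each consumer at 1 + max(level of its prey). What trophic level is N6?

Trophic level 3

N1 is a producer → level 1.
N2 eats N1 (level 1); other prey at levels: N3 1 → level 2.
N6 eats N2 (level 2); other prey at levels: N1 1, N4 2, N9 2 → level 3.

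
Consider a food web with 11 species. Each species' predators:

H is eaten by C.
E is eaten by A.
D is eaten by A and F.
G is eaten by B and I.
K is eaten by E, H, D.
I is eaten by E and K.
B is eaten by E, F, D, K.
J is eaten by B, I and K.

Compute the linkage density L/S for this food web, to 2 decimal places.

There are L = 18 links among S = 11 species.
L/S = 18/11 = 1.6364 ≈ 1.64.

L/S = 1.64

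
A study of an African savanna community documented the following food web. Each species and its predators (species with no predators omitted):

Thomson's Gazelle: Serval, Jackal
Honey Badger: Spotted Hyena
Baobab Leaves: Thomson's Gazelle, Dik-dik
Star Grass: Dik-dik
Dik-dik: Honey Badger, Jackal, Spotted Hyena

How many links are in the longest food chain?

3 links

One longest chain: Baobab Leaves → Dik-dik → Honey Badger → Spotted Hyena.
It has 4 species and 3 links.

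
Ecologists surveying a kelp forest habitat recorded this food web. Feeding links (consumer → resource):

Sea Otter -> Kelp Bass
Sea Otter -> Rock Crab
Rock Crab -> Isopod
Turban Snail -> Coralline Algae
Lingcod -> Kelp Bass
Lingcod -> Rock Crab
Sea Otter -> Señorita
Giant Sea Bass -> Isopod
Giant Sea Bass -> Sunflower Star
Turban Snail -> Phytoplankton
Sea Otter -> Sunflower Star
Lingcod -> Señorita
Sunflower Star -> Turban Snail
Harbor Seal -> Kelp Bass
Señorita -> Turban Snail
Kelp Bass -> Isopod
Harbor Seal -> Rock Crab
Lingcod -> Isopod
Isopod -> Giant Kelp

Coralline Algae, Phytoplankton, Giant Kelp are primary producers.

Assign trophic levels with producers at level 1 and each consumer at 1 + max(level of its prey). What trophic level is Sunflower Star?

Coralline Algae is a producer → level 1.
Turban Snail eats Coralline Algae (level 1); other prey at levels: Phytoplankton 1 → level 2.
Sunflower Star eats Turban Snail → level 3.

Trophic level 3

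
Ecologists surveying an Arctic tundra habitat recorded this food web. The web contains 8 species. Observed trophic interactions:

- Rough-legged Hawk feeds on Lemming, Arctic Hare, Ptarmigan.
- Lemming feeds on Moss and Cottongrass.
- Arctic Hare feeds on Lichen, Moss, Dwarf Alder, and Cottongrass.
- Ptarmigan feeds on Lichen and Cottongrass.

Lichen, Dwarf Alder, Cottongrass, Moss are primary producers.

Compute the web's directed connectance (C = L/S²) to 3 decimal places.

The web has S = 8 species and L = 11 feeding links.
C = L / S² = 11 / 64 = 0.1719 ≈ 0.172.

C = 0.172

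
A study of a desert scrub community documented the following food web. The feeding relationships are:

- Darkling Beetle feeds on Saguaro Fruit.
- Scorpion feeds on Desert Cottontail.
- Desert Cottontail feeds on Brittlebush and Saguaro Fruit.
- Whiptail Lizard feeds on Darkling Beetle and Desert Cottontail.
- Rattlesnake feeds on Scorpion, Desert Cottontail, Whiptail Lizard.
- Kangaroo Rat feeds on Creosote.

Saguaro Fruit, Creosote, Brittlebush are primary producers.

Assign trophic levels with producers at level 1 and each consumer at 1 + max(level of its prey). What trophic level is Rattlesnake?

Trophic level 4

Saguaro Fruit is a producer → level 1.
Darkling Beetle eats Saguaro Fruit → level 2.
Whiptail Lizard eats Darkling Beetle (level 2); other prey at levels: Desert Cottontail 2 → level 3.
Rattlesnake eats Whiptail Lizard (level 3); other prey at levels: Desert Cottontail 2, Scorpion 3 → level 4.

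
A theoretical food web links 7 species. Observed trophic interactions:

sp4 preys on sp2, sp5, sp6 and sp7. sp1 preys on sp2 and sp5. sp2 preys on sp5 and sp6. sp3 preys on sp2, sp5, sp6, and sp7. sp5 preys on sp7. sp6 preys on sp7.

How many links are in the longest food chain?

3 links

One longest chain: sp7 → sp6 → sp2 → sp1.
It has 4 species and 3 links.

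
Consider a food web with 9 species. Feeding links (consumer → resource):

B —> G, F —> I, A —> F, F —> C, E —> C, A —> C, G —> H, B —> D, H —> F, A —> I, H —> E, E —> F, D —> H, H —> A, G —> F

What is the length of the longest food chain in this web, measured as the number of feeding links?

One longest chain: I → F → A → H → D → B.
It has 6 species and 5 links.

5 links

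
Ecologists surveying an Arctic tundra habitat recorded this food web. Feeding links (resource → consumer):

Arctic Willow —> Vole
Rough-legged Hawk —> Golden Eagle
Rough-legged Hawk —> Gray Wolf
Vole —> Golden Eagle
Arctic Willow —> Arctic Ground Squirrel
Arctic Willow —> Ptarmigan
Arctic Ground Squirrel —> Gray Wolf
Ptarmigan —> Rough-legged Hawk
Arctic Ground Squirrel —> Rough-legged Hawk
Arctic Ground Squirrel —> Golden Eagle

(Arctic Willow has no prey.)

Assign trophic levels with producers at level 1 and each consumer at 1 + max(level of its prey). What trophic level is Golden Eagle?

Trophic level 4

Arctic Willow is a producer → level 1.
Arctic Ground Squirrel eats Arctic Willow → level 2.
Rough-legged Hawk eats Arctic Ground Squirrel (level 2); other prey at levels: Ptarmigan 2 → level 3.
Golden Eagle eats Rough-legged Hawk (level 3); other prey at levels: Arctic Ground Squirrel 2, Vole 2 → level 4.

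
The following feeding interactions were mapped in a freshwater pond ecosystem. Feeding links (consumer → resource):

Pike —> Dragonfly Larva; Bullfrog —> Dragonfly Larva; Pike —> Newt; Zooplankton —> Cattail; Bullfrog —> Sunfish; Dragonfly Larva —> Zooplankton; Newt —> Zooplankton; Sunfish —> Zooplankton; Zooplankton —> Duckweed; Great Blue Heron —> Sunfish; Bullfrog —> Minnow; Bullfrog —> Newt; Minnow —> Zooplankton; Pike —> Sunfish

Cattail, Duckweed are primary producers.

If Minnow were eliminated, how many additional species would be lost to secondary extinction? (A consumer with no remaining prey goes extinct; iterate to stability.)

0

Remove Minnow.
Every predator of it retains at least one other prey: Bullfrog still has Newt, Sunfish, Dragonfly Larva.
No consumer loses all prey, so no secondary extinctions occur.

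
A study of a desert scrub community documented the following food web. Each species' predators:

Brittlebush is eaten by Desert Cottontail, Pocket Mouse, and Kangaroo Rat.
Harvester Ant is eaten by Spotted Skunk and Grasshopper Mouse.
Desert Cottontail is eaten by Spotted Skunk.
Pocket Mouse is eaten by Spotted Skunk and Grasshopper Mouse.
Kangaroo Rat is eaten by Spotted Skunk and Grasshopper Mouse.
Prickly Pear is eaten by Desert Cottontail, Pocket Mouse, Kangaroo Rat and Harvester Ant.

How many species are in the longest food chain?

3 species

One longest chain: Brittlebush → Pocket Mouse → Grasshopper Mouse.
It has 3 species and 2 links.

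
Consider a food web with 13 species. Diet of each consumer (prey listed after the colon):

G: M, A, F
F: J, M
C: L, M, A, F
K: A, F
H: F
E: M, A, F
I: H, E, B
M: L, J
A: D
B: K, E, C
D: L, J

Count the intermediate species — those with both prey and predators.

9

Intermediate species (has both prey and predators): D, M, A, F, H, K, E, C, B.
Count: 9.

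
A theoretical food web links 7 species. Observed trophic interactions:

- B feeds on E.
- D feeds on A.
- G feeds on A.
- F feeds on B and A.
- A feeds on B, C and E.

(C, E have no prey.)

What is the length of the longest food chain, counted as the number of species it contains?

One longest chain: E → B → A → G.
It has 4 species and 3 links.

4 species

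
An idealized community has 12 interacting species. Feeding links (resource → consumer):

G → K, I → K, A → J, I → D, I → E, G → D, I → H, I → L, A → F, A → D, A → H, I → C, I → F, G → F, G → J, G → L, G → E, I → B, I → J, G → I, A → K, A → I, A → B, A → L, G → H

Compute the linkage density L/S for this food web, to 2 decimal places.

There are L = 25 links among S = 12 species.
L/S = 25/12 = 2.0833 ≈ 2.08.

L/S = 2.08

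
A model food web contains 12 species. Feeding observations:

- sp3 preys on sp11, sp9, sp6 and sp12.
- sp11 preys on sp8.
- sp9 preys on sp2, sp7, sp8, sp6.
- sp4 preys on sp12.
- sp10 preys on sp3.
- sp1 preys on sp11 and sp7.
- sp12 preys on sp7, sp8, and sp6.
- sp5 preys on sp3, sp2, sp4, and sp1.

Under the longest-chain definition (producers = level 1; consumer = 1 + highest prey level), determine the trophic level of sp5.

Trophic level 4

sp8 is a producer → level 1.
sp11 eats sp8 → level 2.
sp3 eats sp11 (level 2); other prey at levels: sp6 1, sp9 2, sp12 2 → level 3.
sp5 eats sp3 (level 3); other prey at levels: sp2 1, sp1 3, sp4 3 → level 4.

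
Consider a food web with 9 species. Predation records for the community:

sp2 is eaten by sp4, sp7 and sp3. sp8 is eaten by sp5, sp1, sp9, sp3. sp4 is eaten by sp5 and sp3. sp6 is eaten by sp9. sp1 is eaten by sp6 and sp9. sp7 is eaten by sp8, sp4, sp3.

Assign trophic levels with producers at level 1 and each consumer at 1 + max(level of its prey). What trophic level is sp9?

Trophic level 6

sp2 is a producer → level 1.
sp7 eats sp2 → level 2.
sp8 eats sp7 → level 3.
sp1 eats sp8 → level 4.
sp6 eats sp1 → level 5.
sp9 eats sp6 (level 5); other prey at levels: sp8 3, sp1 4 → level 6.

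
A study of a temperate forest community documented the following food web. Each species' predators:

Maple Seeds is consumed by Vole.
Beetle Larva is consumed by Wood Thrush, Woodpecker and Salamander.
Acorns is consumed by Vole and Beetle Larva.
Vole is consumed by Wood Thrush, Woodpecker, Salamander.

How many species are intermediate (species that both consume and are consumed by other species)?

Intermediate species (has both prey and predators): Vole, Beetle Larva.
Count: 2.

2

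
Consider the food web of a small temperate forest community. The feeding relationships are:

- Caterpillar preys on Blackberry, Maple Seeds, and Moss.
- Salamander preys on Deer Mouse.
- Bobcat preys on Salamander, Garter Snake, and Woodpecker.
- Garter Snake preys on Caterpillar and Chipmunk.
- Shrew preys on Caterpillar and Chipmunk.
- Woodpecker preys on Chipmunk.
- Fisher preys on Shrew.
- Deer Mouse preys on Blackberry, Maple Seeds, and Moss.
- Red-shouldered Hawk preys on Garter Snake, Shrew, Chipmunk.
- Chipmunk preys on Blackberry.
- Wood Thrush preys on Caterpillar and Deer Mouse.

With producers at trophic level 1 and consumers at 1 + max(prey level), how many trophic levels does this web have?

4

Producers (level 1): Blackberry, Moss, Maple Seeds.
Blackberry → Caterpillar → Shrew → Red-shouldered Hawk gives Red-shouldered Hawk level 4.
No species has a prey at level 4, so no species reaches level 5.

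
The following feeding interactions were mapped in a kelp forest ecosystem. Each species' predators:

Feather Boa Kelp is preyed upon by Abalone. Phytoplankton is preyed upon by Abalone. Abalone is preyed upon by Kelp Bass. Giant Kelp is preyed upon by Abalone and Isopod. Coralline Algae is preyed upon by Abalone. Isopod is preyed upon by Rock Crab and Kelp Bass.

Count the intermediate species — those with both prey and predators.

Intermediate species (has both prey and predators): Abalone, Isopod.
Count: 2.

2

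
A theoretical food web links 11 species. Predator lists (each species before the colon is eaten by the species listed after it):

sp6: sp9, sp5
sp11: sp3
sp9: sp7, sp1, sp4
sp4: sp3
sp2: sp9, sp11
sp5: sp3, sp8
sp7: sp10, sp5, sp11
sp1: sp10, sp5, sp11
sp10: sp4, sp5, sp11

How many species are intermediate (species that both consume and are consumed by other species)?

7

Intermediate species (has both prey and predators): sp9, sp7, sp1, sp10, sp4, sp5, sp11.
Count: 7.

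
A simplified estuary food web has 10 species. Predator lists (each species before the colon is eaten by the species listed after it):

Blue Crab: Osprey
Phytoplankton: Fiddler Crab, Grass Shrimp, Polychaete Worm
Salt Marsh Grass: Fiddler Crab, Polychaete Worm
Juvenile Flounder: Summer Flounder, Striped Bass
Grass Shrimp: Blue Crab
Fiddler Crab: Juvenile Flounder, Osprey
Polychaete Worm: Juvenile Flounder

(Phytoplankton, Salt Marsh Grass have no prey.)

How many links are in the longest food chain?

3 links

One longest chain: Phytoplankton → Fiddler Crab → Juvenile Flounder → Summer Flounder.
It has 4 species and 3 links.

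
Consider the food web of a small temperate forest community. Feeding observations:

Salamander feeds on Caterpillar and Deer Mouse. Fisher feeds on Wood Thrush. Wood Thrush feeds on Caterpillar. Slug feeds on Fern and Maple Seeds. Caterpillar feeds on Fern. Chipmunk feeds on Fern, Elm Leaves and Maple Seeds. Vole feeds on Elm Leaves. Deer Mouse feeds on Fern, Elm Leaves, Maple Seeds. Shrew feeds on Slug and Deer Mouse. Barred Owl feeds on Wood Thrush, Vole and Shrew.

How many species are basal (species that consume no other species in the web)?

Basal species (no prey listed): Elm Leaves, Maple Seeds, Fern.
Count: 3.

3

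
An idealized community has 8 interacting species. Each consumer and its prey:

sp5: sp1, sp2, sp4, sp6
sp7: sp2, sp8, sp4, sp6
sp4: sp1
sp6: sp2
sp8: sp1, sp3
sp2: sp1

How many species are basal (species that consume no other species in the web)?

Basal species (no prey listed): sp1, sp3.
Count: 2.

2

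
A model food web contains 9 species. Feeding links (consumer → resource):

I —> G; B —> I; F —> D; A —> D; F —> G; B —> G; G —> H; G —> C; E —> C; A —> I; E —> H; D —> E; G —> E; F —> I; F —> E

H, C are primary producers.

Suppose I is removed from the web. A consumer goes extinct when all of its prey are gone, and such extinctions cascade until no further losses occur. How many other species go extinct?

0

Remove I.
Every predator of it retains at least one other prey: F still has E, D, G; A still has D; B still has G.
No consumer loses all prey, so no secondary extinctions occur.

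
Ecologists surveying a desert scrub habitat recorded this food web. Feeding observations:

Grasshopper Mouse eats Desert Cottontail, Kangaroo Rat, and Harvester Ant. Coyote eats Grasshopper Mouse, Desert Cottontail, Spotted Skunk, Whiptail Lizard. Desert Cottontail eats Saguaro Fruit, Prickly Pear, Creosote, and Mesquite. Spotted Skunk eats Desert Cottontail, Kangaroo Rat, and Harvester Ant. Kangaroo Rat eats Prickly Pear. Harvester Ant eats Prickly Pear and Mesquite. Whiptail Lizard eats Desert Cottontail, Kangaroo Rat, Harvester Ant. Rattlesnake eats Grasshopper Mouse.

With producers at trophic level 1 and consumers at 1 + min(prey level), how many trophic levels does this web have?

4

Producers (level 1): Creosote, Saguaro Fruit, Prickly Pear, Mesquite.
Following each consumer down to its lowest-level prey: Prickly Pear → Kangaroo Rat → Grasshopper Mouse → Rattlesnake (levels 1 through 4).
All prey of Rattlesnake (Grasshopper Mouse 3) are at level 3 or above, so Rattlesnake is at level 1 + 3 = 4.
Every consumer has at least one prey at level 3 or below, so none exceeds level 4.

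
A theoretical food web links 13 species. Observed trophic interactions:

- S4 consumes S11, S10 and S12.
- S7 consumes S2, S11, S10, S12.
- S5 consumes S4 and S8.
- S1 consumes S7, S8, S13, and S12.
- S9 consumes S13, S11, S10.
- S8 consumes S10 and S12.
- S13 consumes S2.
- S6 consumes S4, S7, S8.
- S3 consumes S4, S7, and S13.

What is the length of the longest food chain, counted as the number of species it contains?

One longest chain: S2 → S13 → S3.
It has 3 species and 2 links.

3 species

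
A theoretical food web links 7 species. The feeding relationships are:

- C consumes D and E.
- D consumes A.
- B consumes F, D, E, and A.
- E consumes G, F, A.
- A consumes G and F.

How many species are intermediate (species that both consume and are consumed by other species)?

Intermediate species (has both prey and predators): A, E, D.
Count: 3.

3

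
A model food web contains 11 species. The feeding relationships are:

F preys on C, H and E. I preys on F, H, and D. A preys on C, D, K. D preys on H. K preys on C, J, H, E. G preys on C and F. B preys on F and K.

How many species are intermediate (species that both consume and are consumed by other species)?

3

Intermediate species (has both prey and predators): F, K, D.
Count: 3.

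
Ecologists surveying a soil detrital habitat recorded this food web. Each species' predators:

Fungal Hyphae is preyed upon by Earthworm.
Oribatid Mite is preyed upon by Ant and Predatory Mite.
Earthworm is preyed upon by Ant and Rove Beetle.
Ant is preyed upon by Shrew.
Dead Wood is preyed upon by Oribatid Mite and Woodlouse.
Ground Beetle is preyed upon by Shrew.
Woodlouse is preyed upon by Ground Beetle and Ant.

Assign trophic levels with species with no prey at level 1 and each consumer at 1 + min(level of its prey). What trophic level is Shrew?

Trophic level 4

Dead Wood has no prey (basal) → level 1.
Woodlouse eats Dead Wood → level 2.
Ground Beetle eats Woodlouse → level 3.
Shrew eats Ground Beetle → level 4.
No prey of Shrew is below level 3, so 4 is the minimum.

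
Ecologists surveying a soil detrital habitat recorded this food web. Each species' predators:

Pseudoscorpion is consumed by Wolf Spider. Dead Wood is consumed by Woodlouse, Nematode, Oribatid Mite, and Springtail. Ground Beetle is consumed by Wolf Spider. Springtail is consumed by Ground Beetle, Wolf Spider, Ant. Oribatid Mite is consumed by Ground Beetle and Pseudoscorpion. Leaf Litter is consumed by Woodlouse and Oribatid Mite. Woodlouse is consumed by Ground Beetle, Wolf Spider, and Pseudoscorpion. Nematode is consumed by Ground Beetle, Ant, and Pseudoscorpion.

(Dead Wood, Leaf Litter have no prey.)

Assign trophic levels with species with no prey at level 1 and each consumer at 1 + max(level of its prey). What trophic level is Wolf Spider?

Dead Wood has no prey (basal) → level 1.
Oribatid Mite eats Dead Wood (level 1); other prey at levels: Leaf Litter 1 → level 2.
Pseudoscorpion eats Oribatid Mite (level 2); other prey at levels: Woodlouse 2, Nematode 2 → level 3.
Wolf Spider eats Pseudoscorpion (level 3); other prey at levels: Springtail 2, Woodlouse 2, Ground Beetle 3 → level 4.

Trophic level 4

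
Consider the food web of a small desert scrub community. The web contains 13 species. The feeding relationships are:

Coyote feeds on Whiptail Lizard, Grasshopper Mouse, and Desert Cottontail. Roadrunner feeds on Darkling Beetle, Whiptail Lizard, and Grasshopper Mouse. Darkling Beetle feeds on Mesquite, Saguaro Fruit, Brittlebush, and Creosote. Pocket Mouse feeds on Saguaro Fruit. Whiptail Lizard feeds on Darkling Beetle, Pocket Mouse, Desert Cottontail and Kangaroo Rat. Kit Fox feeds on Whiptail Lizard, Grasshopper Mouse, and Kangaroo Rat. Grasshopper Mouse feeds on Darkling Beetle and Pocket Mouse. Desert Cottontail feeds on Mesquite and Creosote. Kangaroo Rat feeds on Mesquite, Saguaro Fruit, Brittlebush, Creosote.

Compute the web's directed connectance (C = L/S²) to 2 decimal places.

C = 0.15

The web has S = 13 species and L = 26 feeding links.
C = L / S² = 26 / 169 = 0.1538 ≈ 0.15.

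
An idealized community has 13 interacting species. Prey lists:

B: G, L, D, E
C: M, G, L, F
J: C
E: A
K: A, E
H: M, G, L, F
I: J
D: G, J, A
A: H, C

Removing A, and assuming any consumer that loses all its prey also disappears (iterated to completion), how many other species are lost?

2

Remove A.
Round 1: E (all prey gone) → extinct.
Round 2: K (all prey gone) → extinct.
No further losses. Total secondary extinctions: 2.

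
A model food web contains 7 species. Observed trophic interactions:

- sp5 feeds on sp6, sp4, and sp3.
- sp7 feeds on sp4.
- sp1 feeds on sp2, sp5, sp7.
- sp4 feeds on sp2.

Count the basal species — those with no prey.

3

Basal species (no prey listed): sp2, sp3, sp6.
Count: 3.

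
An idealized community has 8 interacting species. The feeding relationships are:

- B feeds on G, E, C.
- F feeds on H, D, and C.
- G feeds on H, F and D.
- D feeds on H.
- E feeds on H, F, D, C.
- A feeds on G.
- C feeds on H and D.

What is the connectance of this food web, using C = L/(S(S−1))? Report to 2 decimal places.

C = 0.30

The web has S = 8 species and L = 17 feeding links.
C = L / (S(S−1)) = 17 / 56 = 0.3036 ≈ 0.30.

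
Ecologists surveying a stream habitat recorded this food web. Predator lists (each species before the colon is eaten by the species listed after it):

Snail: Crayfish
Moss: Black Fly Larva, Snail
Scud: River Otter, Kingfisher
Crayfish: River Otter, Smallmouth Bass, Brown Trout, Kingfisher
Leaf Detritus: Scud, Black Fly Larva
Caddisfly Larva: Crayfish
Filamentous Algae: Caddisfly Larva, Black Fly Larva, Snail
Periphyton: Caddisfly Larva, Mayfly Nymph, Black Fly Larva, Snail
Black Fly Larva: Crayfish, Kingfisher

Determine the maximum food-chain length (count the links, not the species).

3 links

One longest chain: Moss → Snail → Crayfish → River Otter.
It has 4 species and 3 links.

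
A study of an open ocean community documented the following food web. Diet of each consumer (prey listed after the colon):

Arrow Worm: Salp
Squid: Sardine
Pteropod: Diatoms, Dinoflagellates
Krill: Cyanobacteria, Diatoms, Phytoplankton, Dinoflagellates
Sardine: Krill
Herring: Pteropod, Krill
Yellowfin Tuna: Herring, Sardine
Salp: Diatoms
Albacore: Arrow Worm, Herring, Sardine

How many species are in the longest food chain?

One longest chain: Diatoms → Pteropod → Herring → Yellowfin Tuna.
It has 4 species and 3 links.

4 species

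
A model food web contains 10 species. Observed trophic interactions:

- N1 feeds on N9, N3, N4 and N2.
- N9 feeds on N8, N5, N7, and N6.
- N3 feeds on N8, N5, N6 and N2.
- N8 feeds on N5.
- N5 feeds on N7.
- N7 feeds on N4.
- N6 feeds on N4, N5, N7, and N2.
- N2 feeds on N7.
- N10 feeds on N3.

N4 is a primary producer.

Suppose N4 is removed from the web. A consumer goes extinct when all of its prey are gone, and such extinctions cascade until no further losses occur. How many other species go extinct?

9

Remove N4.
Round 1: N7 (all prey gone) → extinct.
Round 2: N2 (all prey gone), N5 (all prey gone) → extinct.
Round 3: N8 (all prey gone), N6 (all prey gone) → extinct.
Round 4: N9 (all prey gone), N3 (all prey gone) → extinct.
Round 5: N10 (all prey gone), N1 (all prey gone) → extinct.
No further losses. Total secondary extinctions: 9.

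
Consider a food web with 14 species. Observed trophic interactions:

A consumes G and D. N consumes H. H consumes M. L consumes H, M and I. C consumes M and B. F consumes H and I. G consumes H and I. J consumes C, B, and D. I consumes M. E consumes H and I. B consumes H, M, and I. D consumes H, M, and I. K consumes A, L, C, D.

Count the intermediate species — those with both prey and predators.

8

Intermediate species (has both prey and predators): I, H, L, D, G, B, C, A.
Count: 8.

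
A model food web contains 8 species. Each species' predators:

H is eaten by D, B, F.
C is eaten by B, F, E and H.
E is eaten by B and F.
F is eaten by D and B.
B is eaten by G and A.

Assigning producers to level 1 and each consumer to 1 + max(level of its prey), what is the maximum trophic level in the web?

Producers (level 1): C.
C → E → F → B → A gives A level 5.
No species has a prey at level 5, so no species reaches level 6.

5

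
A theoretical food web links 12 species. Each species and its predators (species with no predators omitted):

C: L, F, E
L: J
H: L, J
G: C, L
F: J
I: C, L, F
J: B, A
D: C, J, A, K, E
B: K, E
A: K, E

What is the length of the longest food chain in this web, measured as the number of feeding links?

5 links

One longest chain: D → C → L → J → B → K.
It has 6 species and 5 links.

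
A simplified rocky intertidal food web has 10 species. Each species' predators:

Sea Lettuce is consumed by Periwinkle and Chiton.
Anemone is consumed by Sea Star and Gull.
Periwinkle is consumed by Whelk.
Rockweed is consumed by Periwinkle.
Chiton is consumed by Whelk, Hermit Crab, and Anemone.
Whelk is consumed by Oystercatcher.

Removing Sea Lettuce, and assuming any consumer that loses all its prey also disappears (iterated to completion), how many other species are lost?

Remove Sea Lettuce.
Round 1: Chiton (all prey gone) → extinct.
Round 2: Anemone (all prey gone), Hermit Crab (all prey gone) → extinct.
Round 3: Gull (all prey gone), Sea Star (all prey gone) → extinct.
No further losses. Total secondary extinctions: 5.

5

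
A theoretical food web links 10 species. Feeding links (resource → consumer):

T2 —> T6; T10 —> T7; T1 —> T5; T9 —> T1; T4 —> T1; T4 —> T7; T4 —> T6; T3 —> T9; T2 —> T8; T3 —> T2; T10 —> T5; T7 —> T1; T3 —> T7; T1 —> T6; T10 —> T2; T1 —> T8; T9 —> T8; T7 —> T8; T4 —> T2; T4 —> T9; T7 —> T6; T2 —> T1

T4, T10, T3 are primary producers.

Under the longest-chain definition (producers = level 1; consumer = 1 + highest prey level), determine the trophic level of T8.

Trophic level 4

T4 is a producer → level 1.
T7 eats T4 (level 1); other prey at levels: T10 1, T3 1 → level 2.
T1 eats T7 (level 2); other prey at levels: T4 1, T9 2, T2 2 → level 3.
T8 eats T1 (level 3); other prey at levels: T7 2, T9 2, T2 2 → level 4.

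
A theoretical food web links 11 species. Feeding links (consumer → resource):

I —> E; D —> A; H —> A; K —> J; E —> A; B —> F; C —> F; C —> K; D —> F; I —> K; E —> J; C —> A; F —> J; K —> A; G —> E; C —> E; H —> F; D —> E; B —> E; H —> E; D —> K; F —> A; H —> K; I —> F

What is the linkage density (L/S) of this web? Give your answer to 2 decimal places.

L/S = 2.18

There are L = 24 links among S = 11 species.
L/S = 24/11 = 2.1818 ≈ 2.18.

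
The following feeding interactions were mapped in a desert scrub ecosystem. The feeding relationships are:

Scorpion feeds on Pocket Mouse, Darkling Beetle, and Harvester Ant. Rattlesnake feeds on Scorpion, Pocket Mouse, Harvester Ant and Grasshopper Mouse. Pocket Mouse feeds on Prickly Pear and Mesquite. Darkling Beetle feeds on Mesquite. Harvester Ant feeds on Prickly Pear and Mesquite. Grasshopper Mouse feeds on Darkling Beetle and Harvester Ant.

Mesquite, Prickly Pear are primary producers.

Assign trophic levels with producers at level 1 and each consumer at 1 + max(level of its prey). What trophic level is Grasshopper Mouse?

Mesquite is a producer → level 1.
Harvester Ant eats Mesquite (level 1); other prey at levels: Prickly Pear 1 → level 2.
Grasshopper Mouse eats Harvester Ant (level 2); other prey at levels: Darkling Beetle 2 → level 3.

Trophic level 3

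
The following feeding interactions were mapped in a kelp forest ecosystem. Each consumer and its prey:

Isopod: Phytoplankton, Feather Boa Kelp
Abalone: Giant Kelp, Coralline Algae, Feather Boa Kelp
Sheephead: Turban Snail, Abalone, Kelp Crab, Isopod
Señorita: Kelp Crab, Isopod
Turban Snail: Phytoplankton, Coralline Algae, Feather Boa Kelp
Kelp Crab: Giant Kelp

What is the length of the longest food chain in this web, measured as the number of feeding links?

2 links

One longest chain: Phytoplankton → Turban Snail → Sheephead.
It has 3 species and 2 links.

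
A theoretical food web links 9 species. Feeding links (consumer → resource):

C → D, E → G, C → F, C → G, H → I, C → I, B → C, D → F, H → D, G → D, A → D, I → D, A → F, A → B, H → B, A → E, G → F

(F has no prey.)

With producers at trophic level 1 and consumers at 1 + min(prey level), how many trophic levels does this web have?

Producers (level 1): F.
Following each consumer down to its lowest-level prey: F → D → I (levels 1 through 3).
All prey of I (D 2) are at level 2 or above, so I is at level 1 + 2 = 3.
Every consumer has at least one prey at level 2 or below, so none exceeds level 3.

3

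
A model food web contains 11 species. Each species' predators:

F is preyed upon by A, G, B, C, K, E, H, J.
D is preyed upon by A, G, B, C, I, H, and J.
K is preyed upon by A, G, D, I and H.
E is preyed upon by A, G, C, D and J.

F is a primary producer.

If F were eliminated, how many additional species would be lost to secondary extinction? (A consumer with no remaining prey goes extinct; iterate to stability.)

10

Remove F.
Round 1: E (all prey gone), K (all prey gone) → extinct.
Round 2: D (all prey gone) → extinct.
Round 3: J (all prey gone), H (all prey gone), B (all prey gone), A (all prey gone), G (all prey gone), I (all prey gone), C (all prey gone) → extinct.
No further losses. Total secondary extinctions: 10.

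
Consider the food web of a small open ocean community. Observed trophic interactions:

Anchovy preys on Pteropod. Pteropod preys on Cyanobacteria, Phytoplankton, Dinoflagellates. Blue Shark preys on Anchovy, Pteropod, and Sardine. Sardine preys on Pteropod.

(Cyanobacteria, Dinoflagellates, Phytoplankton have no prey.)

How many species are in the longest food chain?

One longest chain: Cyanobacteria → Pteropod → Sardine → Blue Shark.
It has 4 species and 3 links.

4 species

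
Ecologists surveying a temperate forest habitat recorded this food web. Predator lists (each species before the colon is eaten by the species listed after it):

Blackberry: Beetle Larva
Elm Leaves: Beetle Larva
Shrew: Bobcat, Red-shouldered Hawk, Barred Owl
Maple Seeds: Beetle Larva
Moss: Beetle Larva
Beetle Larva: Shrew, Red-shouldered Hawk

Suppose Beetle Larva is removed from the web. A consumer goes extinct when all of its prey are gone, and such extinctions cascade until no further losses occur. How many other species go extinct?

4

Remove Beetle Larva.
Round 1: Shrew (all prey gone) → extinct.
Round 2: Bobcat (all prey gone), Red-shouldered Hawk (all prey gone), Barred Owl (all prey gone) → extinct.
No further losses. Total secondary extinctions: 4.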